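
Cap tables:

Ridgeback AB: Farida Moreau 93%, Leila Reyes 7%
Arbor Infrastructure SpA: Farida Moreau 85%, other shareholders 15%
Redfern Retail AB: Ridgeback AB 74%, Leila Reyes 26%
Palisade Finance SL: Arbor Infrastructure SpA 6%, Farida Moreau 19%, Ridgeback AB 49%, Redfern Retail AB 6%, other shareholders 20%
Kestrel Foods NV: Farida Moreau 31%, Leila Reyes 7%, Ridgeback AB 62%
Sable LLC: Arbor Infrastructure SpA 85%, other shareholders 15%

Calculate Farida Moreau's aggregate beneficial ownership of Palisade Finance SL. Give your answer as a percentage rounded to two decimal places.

Farida reaches Palisade along 4 paths.
Via Arbor: 85% × 6% = 5.1%.
Direct stake: 19% = 19%.
Via Ridgeback: 93% × 49% = 45.57%.
Via Ridgeback → Redfern: 93% × 74% × 6% = 4.1292%.
Total: 5.1% + 19% + 45.57% + 4.1292% = 73.7992%.
Rounded: 73.80%.

73.80%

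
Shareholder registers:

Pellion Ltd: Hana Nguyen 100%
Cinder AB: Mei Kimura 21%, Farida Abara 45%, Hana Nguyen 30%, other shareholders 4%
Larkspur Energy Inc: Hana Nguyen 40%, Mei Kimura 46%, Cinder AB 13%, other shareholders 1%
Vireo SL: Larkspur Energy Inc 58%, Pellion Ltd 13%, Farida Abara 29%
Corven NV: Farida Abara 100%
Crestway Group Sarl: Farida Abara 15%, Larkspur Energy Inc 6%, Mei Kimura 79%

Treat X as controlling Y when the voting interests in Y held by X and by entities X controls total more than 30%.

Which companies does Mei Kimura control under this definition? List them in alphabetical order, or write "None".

Mei holds 46% of Larkspur, so Mei controls Larkspur.
Larkspur holds 58% of Vireo, so Mei controls Vireo.
Larkspur and Mei together hold 6% + 79% = 85% of Crestway, so Mei controls Crestway.
No other company's threshold is met.

Crestway Group Sarl, Larkspur Energy Inc, Vireo SL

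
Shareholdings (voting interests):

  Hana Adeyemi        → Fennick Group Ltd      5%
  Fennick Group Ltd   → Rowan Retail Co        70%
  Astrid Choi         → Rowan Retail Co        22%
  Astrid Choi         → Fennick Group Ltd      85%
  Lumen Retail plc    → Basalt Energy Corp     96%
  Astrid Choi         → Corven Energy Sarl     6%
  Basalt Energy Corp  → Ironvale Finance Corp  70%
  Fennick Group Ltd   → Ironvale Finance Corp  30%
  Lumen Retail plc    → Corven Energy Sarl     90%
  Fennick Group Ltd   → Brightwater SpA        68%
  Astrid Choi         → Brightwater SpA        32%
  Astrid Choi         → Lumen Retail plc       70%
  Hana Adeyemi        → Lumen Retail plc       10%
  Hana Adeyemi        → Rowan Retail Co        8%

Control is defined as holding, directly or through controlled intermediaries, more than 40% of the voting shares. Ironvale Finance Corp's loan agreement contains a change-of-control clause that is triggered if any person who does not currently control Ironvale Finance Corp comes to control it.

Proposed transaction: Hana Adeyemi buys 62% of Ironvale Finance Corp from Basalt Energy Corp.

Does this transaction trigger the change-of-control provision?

Yes

The purchase adds only to Hana's holdings (Basalt's stake shrinks), so Hana is the only person who could newly come to control Ironvale.
Hana's largest direct stake is 10% in Lumen, which does not meet the threshold, so Hana controls no company.
Neither Hana nor any entity Hana controls holds any voting interest in Ironvale.
So before the transaction, Hana does not control Ironvale.
After the purchase, Hana holds 62% of Ironvale directly, and Basalt's stake falls to 8%.
Hana holds 62% of Ironvale, so Hana controls Ironvale.
Hana did not control Ironvale before and does after, so the clause is triggered.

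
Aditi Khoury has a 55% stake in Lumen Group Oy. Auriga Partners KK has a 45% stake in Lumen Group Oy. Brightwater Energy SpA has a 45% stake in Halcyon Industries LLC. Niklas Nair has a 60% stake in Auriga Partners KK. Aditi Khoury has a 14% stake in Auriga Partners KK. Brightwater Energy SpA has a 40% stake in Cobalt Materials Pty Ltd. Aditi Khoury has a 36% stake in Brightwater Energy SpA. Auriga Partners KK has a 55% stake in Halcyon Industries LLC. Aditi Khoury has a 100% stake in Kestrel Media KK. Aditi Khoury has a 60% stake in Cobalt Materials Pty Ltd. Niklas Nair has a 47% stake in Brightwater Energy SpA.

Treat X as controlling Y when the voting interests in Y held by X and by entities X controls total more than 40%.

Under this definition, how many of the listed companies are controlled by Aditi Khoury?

3

Aditi holds 100% of Kestrel, so Aditi controls Kestrel.
Aditi holds 60% of Cobalt, so Aditi controls Cobalt.
Aditi holds 55% of Lumen, so Aditi controls Lumen.
No other company's threshold is met.
Aditi controls 3 companies.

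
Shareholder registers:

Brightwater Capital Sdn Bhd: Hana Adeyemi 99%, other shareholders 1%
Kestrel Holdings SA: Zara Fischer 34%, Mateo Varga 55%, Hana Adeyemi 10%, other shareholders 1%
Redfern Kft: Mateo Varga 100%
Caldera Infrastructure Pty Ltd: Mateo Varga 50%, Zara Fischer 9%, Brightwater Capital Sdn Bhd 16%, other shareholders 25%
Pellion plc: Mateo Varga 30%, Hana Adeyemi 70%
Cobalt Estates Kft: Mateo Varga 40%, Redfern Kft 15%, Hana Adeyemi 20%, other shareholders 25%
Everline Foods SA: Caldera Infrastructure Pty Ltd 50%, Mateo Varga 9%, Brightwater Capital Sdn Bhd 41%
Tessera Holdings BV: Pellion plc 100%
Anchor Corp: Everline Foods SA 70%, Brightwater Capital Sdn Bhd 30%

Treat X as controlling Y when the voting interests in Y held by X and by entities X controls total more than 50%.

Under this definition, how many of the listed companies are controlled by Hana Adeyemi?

Hana holds 99% of Brightwater, so Hana controls Brightwater.
Hana holds 70% of Pellion, so Hana controls Pellion.
Pellion holds 100% of Tessera, so Hana controls Tessera.
No other company's threshold is met.
Hana controls 3 companies.

3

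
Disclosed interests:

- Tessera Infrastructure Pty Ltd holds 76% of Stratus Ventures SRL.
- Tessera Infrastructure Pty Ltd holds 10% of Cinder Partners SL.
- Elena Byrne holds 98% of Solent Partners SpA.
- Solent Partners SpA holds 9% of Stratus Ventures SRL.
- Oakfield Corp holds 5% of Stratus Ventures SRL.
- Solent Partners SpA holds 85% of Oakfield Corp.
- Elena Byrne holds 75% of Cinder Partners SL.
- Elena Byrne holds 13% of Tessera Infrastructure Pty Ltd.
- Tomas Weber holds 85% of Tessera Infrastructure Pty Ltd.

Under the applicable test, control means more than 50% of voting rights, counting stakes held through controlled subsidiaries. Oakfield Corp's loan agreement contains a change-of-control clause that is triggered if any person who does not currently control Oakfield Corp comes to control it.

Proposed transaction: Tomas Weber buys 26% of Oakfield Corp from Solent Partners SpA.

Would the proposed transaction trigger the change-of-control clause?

The purchase adds only to Tomas's holdings (Solent's stake shrinks), so Tomas is the only person who could newly come to control Oakfield.
Tomas holds 85% of Tessera, so Tomas controls Tessera.
Tessera holds 76% of Stratus, so Tomas controls Stratus.
Neither Tomas nor any entity Tomas controls holds any voting interest in Oakfield.
So before the transaction, Tomas does not control Oakfield.
After the purchase, Tomas holds 26% of Oakfield directly, and Solent's stake falls to 59%.
After the transaction, Tomas's side holds 26% of Oakfield, not > 50%, so Tomas still does not control Oakfield.
No new person acquires control, so the clause is not triggered.

No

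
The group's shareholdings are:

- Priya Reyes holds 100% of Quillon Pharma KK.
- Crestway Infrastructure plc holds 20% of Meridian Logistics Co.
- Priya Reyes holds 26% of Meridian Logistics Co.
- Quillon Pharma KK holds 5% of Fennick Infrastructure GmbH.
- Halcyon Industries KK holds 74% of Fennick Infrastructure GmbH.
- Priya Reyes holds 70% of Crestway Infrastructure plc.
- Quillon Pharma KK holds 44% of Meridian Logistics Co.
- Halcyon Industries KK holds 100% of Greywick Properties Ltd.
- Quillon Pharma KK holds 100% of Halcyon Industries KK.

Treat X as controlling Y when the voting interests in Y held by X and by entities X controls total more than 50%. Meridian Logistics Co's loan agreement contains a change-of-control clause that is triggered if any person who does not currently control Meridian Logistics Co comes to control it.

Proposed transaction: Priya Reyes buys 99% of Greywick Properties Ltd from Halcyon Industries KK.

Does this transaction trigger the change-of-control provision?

The purchase adds only to Priya's holdings (Halcyon's stake shrinks), so Priya is the only person who could newly come to control Meridian.
Priya holds 100% of Quillon, so Priya controls Quillon.
Priya holds 70% of Crestway, so Priya controls Crestway.
Crestway and Quillon and Priya together hold 20% + 44% + 26% = 90% of Meridian, so Priya controls Meridian.
So Priya already controls Meridian before the transaction.
After the purchase, Priya holds 99% of Greywick directly, and Halcyon's stake falls to 1%.
Priya controlled Meridian already, so this is not a new person acquiring control; every other person's position is unchanged or reduced.
No new person acquires control, so the clause is not triggered.

No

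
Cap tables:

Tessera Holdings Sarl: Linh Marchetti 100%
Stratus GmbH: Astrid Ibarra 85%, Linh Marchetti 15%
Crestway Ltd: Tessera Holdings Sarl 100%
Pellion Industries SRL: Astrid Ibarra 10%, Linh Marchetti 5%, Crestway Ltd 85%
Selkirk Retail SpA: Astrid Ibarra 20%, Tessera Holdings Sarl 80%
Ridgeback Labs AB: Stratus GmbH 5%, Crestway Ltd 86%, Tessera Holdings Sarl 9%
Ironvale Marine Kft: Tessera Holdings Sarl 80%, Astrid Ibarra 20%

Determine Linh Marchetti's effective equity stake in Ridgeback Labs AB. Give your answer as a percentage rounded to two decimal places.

Linh reaches Ridgeback along 3 paths.
Via Stratus: 15% × 5% = 0.75%.
Via Tessera → Crestway: 100% × 100% × 86% = 86%.
Via Tessera: 100% × 9% = 9%.
Total: 0.75% + 86% + 9% = 95.75%.

95.75%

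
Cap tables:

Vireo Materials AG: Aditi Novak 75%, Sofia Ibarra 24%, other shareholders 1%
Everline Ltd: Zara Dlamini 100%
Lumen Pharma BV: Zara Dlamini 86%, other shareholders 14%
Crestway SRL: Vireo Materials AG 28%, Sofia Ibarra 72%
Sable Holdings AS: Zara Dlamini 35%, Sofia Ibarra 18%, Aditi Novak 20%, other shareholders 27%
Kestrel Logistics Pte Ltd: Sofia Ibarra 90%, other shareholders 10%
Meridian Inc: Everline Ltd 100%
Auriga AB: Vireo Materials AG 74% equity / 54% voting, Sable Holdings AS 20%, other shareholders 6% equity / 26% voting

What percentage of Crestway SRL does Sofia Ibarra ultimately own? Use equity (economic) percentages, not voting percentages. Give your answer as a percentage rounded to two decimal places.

Sofia reaches Crestway along 2 paths.
Via Vireo: 24% × 28% = 6.72%.
Direct stake: 72% = 72%.
Total: 6.72% + 72% = 78.72%.

78.72%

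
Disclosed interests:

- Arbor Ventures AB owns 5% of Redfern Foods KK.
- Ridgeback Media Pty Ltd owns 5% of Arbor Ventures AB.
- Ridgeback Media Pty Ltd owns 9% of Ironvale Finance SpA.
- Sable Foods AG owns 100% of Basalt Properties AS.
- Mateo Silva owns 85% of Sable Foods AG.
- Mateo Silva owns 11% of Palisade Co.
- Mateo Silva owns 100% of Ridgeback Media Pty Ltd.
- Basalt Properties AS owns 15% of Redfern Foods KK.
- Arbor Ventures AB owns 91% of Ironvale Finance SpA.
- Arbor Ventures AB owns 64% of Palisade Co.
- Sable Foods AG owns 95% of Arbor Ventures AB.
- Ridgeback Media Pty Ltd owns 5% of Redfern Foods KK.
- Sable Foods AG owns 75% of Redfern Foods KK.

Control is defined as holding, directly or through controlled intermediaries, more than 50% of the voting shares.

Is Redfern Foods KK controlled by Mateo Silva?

Mateo holds 85% of Sable, so Mateo controls Sable.
Sable holds 100% of Basalt, so Mateo controls Basalt.
Mateo holds 100% of Ridgeback, so Mateo controls Ridgeback.
Sable and Ridgeback together hold 95% + 5% = 100% of Arbor, so Mateo controls Arbor.
Arbor and Sable and Basalt and Ridgeback together hold 5% + 75% + 15% + 5% = 100% of Redfern, so Mateo controls Redfern.

Yes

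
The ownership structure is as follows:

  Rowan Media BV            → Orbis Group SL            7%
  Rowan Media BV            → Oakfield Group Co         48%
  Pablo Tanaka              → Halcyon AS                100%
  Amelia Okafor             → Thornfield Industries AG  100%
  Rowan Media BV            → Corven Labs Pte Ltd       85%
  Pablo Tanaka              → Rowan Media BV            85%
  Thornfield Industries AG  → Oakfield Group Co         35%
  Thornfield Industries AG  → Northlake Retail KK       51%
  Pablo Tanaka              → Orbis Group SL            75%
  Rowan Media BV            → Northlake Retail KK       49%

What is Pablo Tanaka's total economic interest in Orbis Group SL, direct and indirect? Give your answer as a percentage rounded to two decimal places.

Pablo reaches Orbis along 2 paths.
Direct stake: 75% = 75%.
Via Rowan: 85% × 7% = 5.95%.
Total: 75% + 5.95% = 80.95%.

80.95%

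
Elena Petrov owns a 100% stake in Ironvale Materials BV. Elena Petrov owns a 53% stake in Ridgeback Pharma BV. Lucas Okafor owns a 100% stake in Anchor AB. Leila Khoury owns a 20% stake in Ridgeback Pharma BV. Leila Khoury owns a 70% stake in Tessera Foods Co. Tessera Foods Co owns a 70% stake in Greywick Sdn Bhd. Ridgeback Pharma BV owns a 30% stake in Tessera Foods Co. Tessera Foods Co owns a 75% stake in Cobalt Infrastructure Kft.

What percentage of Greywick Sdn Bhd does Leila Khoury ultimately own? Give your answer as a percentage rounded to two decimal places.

Leila reaches Greywick along 2 paths.
Via Ridgeback → Tessera: 20% × 30% × 70% = 4.2%.
Via Tessera: 70% × 70% = 49%.
Total: 4.2% + 49% = 53.2%.
Rounded: 53.20%.

53.20%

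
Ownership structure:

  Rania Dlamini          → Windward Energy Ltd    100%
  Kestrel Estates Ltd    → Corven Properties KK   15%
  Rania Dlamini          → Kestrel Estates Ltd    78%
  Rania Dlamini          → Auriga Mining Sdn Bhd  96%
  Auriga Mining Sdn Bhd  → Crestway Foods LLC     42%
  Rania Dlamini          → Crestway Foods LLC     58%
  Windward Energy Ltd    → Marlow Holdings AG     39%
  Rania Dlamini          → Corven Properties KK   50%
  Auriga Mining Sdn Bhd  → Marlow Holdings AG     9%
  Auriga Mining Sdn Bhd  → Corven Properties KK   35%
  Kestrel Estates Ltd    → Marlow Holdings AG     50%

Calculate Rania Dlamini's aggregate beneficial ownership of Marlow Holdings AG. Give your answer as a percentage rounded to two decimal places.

Rania reaches Marlow along 3 paths.
Via Auriga: 96% × 9% = 8.64%.
Via Kestrel: 78% × 50% = 39%.
Via Windward: 100% × 39% = 39%.
Total: 8.64% + 39% + 39% = 86.64%.

86.64%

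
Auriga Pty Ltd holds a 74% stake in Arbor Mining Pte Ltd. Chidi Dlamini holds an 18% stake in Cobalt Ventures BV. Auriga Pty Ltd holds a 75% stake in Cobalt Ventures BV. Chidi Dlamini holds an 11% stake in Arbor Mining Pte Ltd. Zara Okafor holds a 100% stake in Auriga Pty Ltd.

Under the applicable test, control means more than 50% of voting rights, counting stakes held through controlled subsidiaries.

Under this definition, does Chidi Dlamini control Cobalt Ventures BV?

No

Chidi's largest direct stake is 18% in Cobalt, which does not meet the threshold, so Chidi controls no company.
In Cobalt, Chidi's side holds only 18%, not > 50%.
So Chidi does not control Cobalt.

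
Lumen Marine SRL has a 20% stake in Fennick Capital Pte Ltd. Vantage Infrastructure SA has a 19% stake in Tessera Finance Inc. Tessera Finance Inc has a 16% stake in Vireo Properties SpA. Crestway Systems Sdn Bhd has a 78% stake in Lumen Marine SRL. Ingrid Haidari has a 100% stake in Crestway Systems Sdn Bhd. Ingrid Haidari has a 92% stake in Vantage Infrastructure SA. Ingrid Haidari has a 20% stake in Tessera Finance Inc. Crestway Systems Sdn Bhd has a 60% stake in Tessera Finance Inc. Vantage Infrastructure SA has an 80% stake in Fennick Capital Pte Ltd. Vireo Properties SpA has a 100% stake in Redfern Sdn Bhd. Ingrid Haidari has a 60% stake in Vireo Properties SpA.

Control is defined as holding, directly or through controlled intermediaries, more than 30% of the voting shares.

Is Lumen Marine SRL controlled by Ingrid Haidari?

Ingrid holds 100% of Crestway, so Ingrid controls Crestway.
Crestway holds 78% of Lumen, so Ingrid controls Lumen.

Yes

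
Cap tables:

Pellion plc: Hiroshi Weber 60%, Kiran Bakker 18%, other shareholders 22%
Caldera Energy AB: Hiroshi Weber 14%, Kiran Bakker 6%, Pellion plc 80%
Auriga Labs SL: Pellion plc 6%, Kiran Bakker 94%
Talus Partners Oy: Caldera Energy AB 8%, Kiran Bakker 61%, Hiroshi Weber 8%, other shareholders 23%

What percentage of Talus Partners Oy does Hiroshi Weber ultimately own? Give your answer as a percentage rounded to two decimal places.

12.96%

Hiroshi reaches Talus along 3 paths.
Via Caldera: 14% × 8% = 1.12%.
Via Pellion → Caldera: 60% × 80% × 8% = 3.84%.
Direct stake: 8% = 8%.
Total: 1.12% + 3.84% + 8% = 12.96%.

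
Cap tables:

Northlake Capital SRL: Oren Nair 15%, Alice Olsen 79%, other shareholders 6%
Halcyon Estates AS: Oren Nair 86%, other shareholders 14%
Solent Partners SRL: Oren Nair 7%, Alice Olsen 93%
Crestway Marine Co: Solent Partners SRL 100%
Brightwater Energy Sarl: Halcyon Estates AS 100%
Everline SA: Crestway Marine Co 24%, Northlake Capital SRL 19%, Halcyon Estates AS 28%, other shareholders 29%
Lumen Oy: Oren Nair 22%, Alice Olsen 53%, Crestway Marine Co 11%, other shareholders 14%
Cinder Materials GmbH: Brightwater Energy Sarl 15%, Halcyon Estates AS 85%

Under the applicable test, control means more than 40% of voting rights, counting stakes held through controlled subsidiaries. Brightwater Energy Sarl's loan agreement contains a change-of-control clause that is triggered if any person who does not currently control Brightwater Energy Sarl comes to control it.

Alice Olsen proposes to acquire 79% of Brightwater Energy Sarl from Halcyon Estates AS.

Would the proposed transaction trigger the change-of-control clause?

Yes

The purchase adds only to Alice's holdings (Halcyon's stake shrinks), so Alice is the only person who could newly come to control Brightwater.
Alice holds 79% of Northlake, so Alice controls Northlake.
Alice holds 93% of Solent, so Alice controls Solent.
Solent holds 100% of Crestway, so Alice controls Crestway.
Crestway and Northlake together hold 24% + 19% = 43% of Everline, so Alice controls Everline.
Alice and Crestway together hold 53% + 11% = 64% of Lumen, so Alice controls Lumen.
Neither Alice nor any entity Alice controls holds any voting interest in Brightwater.
So before the transaction, Alice does not control Brightwater.
After the purchase, Alice holds 79% of Brightwater directly, and Halcyon's stake falls to 21%.
Alice holds 79% of Brightwater, so Alice controls Brightwater.
Alice did not control Brightwater before and does after, so the clause is triggered.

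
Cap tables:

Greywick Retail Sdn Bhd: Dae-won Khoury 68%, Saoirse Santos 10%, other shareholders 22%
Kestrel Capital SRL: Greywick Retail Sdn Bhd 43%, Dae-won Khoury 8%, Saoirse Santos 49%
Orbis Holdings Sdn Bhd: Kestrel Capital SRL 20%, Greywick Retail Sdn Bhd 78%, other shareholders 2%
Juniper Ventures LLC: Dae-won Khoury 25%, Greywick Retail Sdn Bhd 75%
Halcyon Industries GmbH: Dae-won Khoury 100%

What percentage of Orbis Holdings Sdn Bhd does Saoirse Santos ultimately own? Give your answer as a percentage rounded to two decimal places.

Saoirse reaches Orbis along 3 paths.
Via Greywick → Kestrel: 10% × 43% × 20% = 0.86%.
Via Kestrel: 49% × 20% = 9.8%.
Via Greywick: 10% × 78% = 7.8%.
Total: 0.86% + 9.8% + 7.8% = 18.46%.

18.46%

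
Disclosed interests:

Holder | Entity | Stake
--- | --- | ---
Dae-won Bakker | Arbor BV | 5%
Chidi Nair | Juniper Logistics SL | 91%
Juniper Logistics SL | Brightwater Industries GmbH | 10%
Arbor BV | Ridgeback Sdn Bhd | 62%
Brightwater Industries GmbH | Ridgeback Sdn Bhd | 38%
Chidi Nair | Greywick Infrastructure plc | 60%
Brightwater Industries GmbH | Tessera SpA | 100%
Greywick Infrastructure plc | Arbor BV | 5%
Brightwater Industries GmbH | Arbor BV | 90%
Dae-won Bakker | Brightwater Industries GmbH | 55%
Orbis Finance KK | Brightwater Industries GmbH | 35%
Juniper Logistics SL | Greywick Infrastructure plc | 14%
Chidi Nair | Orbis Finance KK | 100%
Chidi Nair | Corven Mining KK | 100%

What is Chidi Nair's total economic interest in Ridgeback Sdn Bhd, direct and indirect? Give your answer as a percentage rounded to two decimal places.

Chidi reaches Ridgeback along 6 paths.
Via Juniper → Brightwater → Arbor: 91% × 10% × 90% × 62% = 5.0778%.
Via Orbis → Brightwater → Arbor: 100% × 35% × 90% × 62% = 19.53%.
Via Juniper → Greywick → Arbor: 91% × 14% × 5% × 62% = 0.39494%.
Via Greywick → Arbor: 60% × 5% × 62% = 1.86%.
Via Juniper → Brightwater: 91% × 10% × 38% = 3.458%.
Via Orbis → Brightwater: 100% × 35% × 38% = 13.3%.
Total: 5.0778% + 19.53% + 0.39494% + 1.86% + 3.458% + 13.3% = 43.62074%.
Rounded: 43.62%.

43.62%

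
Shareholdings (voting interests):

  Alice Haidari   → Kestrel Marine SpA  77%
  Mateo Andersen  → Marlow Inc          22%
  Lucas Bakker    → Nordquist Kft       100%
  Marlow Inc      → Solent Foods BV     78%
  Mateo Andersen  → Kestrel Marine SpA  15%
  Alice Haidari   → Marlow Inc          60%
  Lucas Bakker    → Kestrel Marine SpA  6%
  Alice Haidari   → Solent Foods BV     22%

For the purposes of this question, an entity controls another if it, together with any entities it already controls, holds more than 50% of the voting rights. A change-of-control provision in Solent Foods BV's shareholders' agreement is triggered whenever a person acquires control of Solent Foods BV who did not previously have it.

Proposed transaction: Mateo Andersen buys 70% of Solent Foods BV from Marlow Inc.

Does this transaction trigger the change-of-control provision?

The purchase adds only to Mateo's holdings (Marlow's stake shrinks), so Mateo is the only person who could newly come to control Solent.
Mateo's largest direct stake is 22% in Marlow, which does not meet the threshold, so Mateo controls no company.
Neither Mateo nor any entity Mateo controls holds any voting interest in Solent.
So before the transaction, Mateo does not control Solent.
After the purchase, Mateo holds 70% of Solent directly, and Marlow's stake falls to 8%.
Mateo holds 70% of Solent, so Mateo controls Solent.
Mateo did not control Solent before and does after, so the clause is triggered.

Yes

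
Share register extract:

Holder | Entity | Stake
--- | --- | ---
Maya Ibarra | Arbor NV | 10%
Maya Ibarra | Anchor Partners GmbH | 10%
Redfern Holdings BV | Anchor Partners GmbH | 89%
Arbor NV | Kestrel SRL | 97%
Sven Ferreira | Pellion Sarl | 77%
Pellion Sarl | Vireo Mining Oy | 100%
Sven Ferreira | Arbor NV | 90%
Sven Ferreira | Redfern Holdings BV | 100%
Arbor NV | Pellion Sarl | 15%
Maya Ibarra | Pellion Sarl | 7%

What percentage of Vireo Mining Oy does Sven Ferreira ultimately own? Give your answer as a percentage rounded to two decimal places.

90.50%

Sven reaches Vireo along 2 paths.
Via Arbor → Pellion: 90% × 15% × 100% = 13.5%.
Via Pellion: 77% × 100% = 77%.
Total: 13.5% + 77% = 90.5%.
Rounded: 90.50%.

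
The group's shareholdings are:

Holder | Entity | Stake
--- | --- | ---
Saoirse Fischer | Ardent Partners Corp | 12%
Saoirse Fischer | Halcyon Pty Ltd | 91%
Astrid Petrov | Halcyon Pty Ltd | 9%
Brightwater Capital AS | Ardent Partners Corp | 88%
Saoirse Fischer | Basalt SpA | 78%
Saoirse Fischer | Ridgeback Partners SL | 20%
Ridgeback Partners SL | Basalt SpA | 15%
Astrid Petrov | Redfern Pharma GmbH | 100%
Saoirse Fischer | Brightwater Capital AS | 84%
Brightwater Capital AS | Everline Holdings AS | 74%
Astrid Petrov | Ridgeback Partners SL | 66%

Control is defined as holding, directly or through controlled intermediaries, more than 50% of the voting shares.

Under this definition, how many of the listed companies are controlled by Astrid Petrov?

Astrid holds 66% of Ridgeback, so Astrid controls Ridgeback.
Astrid holds 100% of Redfern, so Astrid controls Redfern.
No other company's threshold is met.
Astrid controls 2 companies.

2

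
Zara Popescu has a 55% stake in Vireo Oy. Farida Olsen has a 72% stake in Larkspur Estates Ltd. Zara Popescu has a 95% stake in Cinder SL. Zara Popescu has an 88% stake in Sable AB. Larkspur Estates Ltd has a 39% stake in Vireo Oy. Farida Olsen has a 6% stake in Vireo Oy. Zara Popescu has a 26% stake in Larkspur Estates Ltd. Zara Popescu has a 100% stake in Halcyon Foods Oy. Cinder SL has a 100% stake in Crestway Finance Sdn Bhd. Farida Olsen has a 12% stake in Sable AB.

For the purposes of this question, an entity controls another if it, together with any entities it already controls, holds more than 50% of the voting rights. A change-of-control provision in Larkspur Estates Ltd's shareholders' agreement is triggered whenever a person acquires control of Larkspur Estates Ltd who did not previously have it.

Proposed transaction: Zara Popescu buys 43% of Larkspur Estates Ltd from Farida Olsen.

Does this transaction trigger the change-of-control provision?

The purchase adds only to Zara's holdings (Farida's stake shrinks), so Zara is the only person who could newly come to control Larkspur.
Zara holds 88% of Sable, so Zara controls Sable.
Zara holds 55% of Vireo, so Zara controls Vireo.
Zara holds 95% of Cinder, so Zara controls Cinder.
Zara holds 100% of Halcyon, so Zara controls Halcyon.
Cinder holds 100% of Crestway, so Zara controls Crestway.
In Larkspur, Zara's side holds only 26%, not > 50%.
So before the transaction, Zara does not control Larkspur.
After the purchase, Zara's direct stake in Larkspur rises to 26% + 43% = 69%, and Farida's stake falls to 29%.
Zara holds 69% of Larkspur, so Zara controls Larkspur.
Zara did not control Larkspur before and does after, so the clause is triggered.

Yes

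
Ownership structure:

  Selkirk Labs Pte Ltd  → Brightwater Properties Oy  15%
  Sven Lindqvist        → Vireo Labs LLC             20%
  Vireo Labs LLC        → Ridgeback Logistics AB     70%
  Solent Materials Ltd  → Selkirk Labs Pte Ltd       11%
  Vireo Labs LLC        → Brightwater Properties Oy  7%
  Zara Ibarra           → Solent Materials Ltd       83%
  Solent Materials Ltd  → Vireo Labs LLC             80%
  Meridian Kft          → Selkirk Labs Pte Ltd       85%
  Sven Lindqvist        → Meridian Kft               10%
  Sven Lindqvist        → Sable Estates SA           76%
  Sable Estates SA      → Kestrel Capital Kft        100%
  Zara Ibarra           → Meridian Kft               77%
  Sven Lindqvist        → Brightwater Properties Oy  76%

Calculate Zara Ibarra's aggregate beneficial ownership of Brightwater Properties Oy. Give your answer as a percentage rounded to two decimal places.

Zara reaches Brightwater along 3 paths.
Via Solent → Vireo: 83% × 80% × 7% = 4.648%.
Via Meridian → Selkirk: 77% × 85% × 15% = 9.8175%.
Via Solent → Selkirk: 83% × 11% × 15% = 1.3695%.
Total: 4.648% + 9.8175% + 1.3695% = 15.835%.
Rounded: 15.84%.

15.84%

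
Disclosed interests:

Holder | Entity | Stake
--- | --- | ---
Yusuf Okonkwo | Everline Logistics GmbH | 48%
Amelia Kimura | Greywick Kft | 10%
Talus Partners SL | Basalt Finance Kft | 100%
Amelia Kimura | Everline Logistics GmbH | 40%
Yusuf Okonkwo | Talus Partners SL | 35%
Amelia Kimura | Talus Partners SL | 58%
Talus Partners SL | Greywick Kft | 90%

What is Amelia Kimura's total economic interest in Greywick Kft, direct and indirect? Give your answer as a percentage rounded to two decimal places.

Amelia reaches Greywick along 2 paths.
Direct stake: 10% = 10%.
Via Talus: 58% × 90% = 52.2%.
Total: 10% + 52.2% = 62.2%.
Rounded: 62.20%.

62.20%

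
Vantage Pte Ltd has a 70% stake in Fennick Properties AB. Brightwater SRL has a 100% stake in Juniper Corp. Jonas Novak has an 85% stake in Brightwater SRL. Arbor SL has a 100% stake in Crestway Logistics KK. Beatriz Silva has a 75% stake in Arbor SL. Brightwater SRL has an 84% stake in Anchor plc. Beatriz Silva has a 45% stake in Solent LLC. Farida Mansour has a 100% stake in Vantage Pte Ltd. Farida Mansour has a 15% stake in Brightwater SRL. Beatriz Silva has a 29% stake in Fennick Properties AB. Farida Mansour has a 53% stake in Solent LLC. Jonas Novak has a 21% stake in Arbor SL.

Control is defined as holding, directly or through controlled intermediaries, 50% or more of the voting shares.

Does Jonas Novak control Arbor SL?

No

Jonas holds 85% of Brightwater, so Jonas controls Brightwater.
Brightwater holds 100% of Juniper, so Jonas controls Juniper.
Brightwater holds 84% of Anchor, so Jonas controls Anchor.
In Arbor, Jonas's side holds only 21%, not ≥ 50%.
So Jonas does not control Arbor.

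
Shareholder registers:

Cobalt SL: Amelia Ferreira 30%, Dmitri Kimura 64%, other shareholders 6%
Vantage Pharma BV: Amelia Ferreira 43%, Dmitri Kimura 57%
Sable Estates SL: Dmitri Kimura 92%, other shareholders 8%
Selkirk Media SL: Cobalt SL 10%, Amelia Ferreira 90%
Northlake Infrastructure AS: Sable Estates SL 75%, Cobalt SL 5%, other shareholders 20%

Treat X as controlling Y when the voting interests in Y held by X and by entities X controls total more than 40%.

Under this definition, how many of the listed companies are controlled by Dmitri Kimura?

4

Dmitri holds 64% of Cobalt, so Dmitri controls Cobalt.
Dmitri holds 57% of Vantage, so Dmitri controls Vantage.
Dmitri holds 92% of Sable, so Dmitri controls Sable.
Sable and Cobalt together hold 75% + 5% = 80% of Northlake, so Dmitri controls Northlake.
No other company's threshold is met.
Dmitri controls 4 companies.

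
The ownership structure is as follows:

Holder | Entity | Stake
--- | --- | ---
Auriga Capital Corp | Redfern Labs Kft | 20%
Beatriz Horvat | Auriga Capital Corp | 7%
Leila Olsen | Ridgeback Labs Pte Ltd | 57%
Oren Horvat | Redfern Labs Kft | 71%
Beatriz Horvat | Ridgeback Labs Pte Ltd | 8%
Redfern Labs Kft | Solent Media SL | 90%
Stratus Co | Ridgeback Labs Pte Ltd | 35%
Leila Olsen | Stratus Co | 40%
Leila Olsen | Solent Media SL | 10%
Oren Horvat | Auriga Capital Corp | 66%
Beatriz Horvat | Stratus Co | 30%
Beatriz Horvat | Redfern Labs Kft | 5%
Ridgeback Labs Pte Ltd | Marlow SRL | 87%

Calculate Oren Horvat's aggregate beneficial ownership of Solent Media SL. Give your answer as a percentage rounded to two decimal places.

Oren reaches Solent along 2 paths.
Via Redfern: 71% × 90% = 63.9%.
Via Auriga → Redfern: 66% × 20% × 90% = 11.88%.
Total: 63.9% + 11.88% = 75.78%.

75.78%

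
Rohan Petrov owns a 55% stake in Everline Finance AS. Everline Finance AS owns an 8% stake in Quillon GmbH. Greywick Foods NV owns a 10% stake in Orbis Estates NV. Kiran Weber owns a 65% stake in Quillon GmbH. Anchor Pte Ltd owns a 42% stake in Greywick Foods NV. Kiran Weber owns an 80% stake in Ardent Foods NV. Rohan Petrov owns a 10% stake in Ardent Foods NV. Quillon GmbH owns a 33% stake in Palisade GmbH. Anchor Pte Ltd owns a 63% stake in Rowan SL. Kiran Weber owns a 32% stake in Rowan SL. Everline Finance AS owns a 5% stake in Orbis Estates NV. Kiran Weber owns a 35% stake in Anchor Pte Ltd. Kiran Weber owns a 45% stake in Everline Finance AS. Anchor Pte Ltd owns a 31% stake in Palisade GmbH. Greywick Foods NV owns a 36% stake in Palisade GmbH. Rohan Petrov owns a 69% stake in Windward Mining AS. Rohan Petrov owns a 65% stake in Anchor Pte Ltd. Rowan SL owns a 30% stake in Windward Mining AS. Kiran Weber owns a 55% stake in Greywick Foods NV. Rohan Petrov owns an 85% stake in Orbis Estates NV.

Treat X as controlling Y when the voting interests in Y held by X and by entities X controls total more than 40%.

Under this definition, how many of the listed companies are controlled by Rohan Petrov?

7

Rohan holds 65% of Anchor, so Rohan controls Anchor.
Rohan holds 55% of Everline, so Rohan controls Everline.
Anchor holds 42% of Greywick, so Rohan controls Greywick.
Anchor holds 63% of Rowan, so Rohan controls Rowan.
Rohan and Greywick and Everline together hold 85% + 10% + 5% = 100% of Orbis, so Rohan controls Orbis.
Anchor and Greywick together hold 31% + 36% = 67% of Palisade, so Rohan controls Palisade.
Rowan and Rohan together hold 30% + 69% = 99% of Windward, so Rohan controls Windward.
No other company's threshold is met.
Rohan controls 7 companies.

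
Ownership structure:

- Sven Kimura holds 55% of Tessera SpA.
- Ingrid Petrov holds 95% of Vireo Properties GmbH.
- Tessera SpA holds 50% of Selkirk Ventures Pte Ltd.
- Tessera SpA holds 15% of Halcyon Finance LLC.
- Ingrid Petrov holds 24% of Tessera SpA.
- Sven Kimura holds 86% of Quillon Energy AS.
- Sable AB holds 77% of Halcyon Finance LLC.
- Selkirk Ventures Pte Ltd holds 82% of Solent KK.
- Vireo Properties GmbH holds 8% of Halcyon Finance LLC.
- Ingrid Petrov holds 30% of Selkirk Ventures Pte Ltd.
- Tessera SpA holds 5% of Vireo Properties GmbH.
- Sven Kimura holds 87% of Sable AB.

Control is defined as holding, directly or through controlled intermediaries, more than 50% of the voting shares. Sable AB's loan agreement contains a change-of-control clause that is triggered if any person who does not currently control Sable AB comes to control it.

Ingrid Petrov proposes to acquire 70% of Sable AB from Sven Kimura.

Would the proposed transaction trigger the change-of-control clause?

Yes

The purchase adds only to Ingrid's holdings (Sven's stake shrinks), so Ingrid is the only person who could newly come to control Sable.
Ingrid holds 95% of Vireo, so Ingrid controls Vireo.
Neither Ingrid nor any entity Ingrid controls holds any voting interest in Sable.
So before the transaction, Ingrid does not control Sable.
After the purchase, Ingrid holds 70% of Sable directly, and Sven's stake falls to 17%.
Ingrid holds 70% of Sable, so Ingrid controls Sable.
Ingrid did not control Sable before and does after, so the clause is triggered.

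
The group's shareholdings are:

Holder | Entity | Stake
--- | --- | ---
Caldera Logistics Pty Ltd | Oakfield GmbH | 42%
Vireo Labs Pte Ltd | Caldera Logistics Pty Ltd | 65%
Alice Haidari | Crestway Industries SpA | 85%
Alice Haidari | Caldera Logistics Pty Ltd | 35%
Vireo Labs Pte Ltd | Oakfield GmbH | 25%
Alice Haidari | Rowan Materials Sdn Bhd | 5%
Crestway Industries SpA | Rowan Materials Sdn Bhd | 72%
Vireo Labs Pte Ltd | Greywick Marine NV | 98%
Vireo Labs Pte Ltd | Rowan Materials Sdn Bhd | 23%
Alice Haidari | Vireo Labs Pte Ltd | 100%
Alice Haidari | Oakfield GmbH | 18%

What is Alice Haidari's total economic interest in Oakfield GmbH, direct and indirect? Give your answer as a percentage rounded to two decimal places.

85.00%

Alice reaches Oakfield along 4 paths.
Via Vireo: 100% × 25% = 25%.
Direct stake: 18% = 18%.
Via Caldera: 35% × 42% = 14.7%.
Via Vireo → Caldera: 100% × 65% × 42% = 27.3%.
Total: 25% + 18% + 14.7% + 27.3% = 85%.
Rounded: 85.00%.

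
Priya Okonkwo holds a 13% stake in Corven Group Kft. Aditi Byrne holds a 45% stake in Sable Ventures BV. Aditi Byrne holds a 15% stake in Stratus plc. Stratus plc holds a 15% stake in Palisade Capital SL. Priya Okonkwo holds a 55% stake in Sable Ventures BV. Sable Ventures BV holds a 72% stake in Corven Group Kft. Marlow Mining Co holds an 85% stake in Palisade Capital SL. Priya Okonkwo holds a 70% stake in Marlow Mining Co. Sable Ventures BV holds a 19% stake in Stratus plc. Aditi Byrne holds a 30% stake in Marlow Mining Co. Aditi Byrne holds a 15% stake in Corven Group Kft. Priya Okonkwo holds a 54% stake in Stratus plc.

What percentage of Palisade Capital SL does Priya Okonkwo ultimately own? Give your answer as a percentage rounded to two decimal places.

69.17%

Priya reaches Palisade along 3 paths.
Via Marlow: 70% × 85% = 59.5%.
Via Stratus: 54% × 15% = 8.1%.
Via Sable → Stratus: 55% × 19% × 15% = 1.5675%.
Total: 59.5% + 8.1% + 1.5675% = 69.1675%.
Rounded: 69.17%.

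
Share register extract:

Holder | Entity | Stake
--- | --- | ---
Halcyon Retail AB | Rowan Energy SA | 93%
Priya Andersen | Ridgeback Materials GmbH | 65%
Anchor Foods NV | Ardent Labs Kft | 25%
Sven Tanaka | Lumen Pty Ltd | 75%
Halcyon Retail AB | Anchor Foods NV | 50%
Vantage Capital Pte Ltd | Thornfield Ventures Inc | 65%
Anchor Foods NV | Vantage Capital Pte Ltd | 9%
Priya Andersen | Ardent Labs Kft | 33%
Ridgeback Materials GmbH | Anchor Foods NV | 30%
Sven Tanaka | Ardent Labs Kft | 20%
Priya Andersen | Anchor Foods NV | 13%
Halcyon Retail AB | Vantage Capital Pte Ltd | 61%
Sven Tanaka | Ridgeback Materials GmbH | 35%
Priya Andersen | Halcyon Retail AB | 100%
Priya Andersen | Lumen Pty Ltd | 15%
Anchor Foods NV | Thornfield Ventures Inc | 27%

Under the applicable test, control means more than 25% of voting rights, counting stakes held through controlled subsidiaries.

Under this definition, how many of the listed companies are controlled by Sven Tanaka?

5

Sven holds 75% of Lumen, so Sven controls Lumen.
Sven holds 35% of Ridgeback, so Sven controls Ridgeback.
Ridgeback holds 30% of Anchor, so Sven controls Anchor.
Sven and Anchor together hold 20% + 25% = 45% of Ardent, so Sven controls Ardent.
Anchor holds 27% of Thornfield, so Sven controls Thornfield.
No other company's threshold is met.
Sven controls 5 companies.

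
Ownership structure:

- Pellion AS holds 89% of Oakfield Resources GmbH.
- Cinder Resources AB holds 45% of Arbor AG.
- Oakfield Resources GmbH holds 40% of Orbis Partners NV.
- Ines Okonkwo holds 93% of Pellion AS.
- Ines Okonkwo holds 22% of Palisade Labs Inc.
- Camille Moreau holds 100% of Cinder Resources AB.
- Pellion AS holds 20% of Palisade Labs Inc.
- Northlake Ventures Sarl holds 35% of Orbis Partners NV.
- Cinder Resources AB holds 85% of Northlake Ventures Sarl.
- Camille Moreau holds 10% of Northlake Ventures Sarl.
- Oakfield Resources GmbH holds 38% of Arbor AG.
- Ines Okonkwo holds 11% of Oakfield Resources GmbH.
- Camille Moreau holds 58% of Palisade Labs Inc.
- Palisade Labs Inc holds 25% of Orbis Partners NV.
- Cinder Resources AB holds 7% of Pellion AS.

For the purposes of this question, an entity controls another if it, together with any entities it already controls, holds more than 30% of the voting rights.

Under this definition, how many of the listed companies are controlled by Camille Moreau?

Camille holds 100% of Cinder, so Camille controls Cinder.
Camille holds 58% of Palisade, so Camille controls Palisade.
Cinder and Camille together hold 85% + 10% = 95% of Northlake, so Camille controls Northlake.
Cinder holds 45% of Arbor, so Camille controls Arbor.
Northlake and Palisade together hold 35% + 25% = 60% of Orbis, so Camille controls Orbis.
No other company's threshold is met.
Camille controls 5 companies.

5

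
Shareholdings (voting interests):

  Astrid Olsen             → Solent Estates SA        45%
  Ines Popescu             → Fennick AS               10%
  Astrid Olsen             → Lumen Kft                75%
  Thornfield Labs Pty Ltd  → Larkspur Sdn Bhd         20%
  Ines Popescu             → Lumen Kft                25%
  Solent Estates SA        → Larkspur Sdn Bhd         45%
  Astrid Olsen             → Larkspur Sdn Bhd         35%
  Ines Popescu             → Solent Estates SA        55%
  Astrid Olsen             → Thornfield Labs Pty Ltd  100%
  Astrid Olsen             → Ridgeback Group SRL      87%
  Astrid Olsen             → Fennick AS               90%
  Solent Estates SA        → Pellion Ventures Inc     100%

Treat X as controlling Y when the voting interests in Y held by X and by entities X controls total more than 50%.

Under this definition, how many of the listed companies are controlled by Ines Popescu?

Ines holds 55% of Solent, so Ines controls Solent.
Solent holds 100% of Pellion, so Ines controls Pellion.
No other company's threshold is met.
Ines controls 2 companies.

2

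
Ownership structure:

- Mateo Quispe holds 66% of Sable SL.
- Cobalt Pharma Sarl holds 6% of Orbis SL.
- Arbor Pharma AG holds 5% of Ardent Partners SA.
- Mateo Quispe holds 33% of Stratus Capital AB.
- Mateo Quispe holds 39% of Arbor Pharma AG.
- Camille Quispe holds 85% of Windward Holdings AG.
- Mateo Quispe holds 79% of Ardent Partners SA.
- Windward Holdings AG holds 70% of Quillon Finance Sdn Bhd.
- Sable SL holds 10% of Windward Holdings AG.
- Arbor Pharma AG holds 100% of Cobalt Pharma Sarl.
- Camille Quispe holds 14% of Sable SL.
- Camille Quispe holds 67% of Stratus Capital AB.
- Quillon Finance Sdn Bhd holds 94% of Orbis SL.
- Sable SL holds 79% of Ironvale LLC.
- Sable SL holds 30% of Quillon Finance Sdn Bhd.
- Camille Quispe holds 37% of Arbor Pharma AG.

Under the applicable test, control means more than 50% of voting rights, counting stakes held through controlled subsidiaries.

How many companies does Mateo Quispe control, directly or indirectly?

3

Mateo holds 66% of Sable, so Mateo controls Sable.
Sable holds 79% of Ironvale, so Mateo controls Ironvale.
Mateo holds 79% of Ardent, so Mateo controls Ardent.
No other company's threshold is met.
Mateo controls 3 companies.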